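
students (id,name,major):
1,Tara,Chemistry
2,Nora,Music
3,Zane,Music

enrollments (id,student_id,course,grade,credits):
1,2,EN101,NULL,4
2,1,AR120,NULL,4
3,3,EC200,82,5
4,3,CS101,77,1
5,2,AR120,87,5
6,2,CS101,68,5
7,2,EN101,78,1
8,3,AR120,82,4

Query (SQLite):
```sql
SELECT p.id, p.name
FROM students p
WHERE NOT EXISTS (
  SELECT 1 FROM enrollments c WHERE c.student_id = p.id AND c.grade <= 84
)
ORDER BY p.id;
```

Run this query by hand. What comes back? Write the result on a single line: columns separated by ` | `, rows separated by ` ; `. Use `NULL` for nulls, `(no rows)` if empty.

For each students row, check whether any enrollments with matching student_id has grade <= 84.
Keep rows where that is false.

1 | Tara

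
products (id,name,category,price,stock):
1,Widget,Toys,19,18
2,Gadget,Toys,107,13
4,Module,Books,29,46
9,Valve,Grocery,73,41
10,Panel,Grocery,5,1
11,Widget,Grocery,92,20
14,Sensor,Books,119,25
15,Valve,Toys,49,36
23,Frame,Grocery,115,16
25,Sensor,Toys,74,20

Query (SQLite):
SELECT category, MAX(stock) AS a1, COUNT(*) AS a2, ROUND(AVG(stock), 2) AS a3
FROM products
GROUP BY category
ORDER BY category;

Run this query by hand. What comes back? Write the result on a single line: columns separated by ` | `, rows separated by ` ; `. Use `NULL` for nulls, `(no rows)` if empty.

Books | 46 | 2 | 35.5 ; Grocery | 41 | 4 | 19.5 ; Toys | 36 | 4 | 21.75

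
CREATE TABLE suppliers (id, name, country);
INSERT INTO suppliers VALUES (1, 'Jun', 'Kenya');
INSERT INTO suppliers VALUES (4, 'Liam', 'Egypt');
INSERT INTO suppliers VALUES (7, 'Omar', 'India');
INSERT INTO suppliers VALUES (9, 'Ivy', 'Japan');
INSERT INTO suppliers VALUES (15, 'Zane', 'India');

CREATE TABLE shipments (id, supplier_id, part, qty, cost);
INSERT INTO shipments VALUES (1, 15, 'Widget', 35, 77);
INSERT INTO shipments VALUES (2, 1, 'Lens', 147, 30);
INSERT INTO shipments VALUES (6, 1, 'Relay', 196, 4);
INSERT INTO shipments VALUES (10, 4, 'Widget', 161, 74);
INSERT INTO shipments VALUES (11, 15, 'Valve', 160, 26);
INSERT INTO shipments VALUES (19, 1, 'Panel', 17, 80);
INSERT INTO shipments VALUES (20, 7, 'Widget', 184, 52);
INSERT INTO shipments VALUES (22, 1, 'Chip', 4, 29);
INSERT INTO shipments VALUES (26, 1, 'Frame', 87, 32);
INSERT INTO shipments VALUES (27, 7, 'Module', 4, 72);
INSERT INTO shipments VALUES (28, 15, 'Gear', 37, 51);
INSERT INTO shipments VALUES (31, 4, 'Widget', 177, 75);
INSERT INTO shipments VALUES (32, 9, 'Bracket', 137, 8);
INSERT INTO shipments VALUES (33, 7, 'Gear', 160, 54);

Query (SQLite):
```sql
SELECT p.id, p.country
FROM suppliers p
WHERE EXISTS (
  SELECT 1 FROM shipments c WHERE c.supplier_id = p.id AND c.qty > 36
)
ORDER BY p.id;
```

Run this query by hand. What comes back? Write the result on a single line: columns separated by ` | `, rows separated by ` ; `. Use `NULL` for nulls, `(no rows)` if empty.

1 | Kenya ; 4 | Egypt ; 7 | India ; 9 | Japan ; 15 | India

For each suppliers row, check whether any shipments with matching supplier_id has qty > 36.
Keep rows where that is true.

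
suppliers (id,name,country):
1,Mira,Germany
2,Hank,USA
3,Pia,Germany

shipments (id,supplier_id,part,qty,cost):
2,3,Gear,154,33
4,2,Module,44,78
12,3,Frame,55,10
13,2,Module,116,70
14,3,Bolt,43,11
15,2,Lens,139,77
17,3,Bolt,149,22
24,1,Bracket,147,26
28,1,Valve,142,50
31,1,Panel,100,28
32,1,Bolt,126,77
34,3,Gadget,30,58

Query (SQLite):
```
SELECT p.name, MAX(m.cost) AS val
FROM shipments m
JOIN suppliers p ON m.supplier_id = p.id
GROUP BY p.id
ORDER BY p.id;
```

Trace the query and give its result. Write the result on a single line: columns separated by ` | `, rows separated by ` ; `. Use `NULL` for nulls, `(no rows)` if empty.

Mira | 77 ; Hank | 78 ; Pia | 58

Join each shipments row to its suppliers via supplier_id.
Group joined rows by suppliers.id; compute MAX(m.cost) per group.
  1: ids {24, 28, 31, 32} → MAX(m.cost)=77
  2: ids {4, 13, 15} → MAX(m.cost)=78
  3: ids {2, 12, 14, 17, 34} → MAX(m.cost)=58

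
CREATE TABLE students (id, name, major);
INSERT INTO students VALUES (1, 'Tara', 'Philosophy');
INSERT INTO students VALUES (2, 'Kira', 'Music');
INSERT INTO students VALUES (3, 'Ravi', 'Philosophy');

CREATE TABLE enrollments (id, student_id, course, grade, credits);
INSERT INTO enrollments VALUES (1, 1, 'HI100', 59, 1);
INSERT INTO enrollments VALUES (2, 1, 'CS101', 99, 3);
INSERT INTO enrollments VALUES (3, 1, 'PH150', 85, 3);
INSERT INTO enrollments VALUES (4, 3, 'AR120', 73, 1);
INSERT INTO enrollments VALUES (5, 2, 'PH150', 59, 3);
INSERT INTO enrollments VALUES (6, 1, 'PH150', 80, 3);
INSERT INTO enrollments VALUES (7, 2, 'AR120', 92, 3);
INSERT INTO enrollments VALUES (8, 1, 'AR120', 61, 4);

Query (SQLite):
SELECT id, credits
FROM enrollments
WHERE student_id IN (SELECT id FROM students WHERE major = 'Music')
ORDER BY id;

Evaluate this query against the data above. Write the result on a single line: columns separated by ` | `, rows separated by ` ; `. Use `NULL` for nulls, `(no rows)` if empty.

5 | 3 ; 7 | 3

Inner query: students.id where major = 'Music'.
Outer: keep enrollments rows whose student_id is in that set.
Inner query → {2}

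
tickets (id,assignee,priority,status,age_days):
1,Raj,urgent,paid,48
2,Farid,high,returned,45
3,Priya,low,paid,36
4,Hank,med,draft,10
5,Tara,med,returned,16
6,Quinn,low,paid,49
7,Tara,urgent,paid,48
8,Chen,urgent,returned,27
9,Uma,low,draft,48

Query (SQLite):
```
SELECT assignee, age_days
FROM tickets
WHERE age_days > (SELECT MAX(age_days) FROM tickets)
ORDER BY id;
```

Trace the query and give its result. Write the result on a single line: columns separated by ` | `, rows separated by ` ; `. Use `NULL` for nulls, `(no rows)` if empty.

(no rows)

Scalar subquery: MAX(age_days) over all tickets rows = 49.
Keep rows where age_days > that value.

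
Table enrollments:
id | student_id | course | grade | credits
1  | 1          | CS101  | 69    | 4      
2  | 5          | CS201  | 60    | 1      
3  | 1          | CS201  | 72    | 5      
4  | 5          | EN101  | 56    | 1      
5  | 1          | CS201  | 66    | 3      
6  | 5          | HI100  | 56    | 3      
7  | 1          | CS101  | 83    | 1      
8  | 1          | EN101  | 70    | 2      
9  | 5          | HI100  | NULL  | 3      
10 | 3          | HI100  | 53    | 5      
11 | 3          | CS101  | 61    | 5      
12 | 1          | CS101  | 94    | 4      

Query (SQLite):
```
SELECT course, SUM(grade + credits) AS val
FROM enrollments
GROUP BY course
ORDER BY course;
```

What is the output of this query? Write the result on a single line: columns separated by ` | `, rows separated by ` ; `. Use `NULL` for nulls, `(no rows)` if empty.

For each row compute grade + credits.
Group by course; take SUM of the expression per group.
  CS101: ids {1, 7, 11, 12} → SUM(grade + credits)=321
  CS201: ids {2, 3, 5} → SUM(grade + credits)=207
  EN101: ids {4, 8} → SUM(grade + credits)=129
  HI100: ids {6, 9, 10} → SUM(grade + credits)=117

CS101 | 321 ; CS201 | 207 ; EN101 | 129 ; HI100 | 117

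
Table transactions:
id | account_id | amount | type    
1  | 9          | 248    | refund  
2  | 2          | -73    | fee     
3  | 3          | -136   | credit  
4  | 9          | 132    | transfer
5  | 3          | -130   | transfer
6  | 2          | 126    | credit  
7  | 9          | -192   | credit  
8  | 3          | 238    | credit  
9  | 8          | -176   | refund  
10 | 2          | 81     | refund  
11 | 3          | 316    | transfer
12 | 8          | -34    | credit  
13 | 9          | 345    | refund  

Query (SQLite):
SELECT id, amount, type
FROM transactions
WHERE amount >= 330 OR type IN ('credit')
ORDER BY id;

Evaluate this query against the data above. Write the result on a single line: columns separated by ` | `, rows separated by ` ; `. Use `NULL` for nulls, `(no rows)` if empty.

amount >= 330: ids {13}
type IN ('credit'): ids {3, 6, 7, 8, 12}
Combine with OR.

3 | -136 | credit ; 6 | 126 | credit ; 7 | -192 | credit ; 8 | 238 | credit ; 12 | -34 | credit ; 13 | 345 | refund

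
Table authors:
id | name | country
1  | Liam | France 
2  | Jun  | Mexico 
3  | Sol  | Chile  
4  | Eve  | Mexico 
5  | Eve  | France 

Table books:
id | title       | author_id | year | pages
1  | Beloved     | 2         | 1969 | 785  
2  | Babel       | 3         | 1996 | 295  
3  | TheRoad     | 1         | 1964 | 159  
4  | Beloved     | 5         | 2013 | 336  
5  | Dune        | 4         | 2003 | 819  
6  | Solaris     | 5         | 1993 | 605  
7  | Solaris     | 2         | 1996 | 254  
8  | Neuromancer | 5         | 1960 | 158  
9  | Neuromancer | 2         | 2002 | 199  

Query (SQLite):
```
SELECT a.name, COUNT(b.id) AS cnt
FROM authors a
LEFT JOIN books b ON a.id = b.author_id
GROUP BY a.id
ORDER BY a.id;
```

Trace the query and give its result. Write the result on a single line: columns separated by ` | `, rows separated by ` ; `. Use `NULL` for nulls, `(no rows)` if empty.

LEFT JOIN keeps every authors row; unmatched ones get NULL for books columns.
Group by authors.id and compute COUNT(b.id). COUNT(col) of an all-NULL group is 0.
  1: ids {3} → COUNT(b.id)=1
  2: ids {1, 7, 9} → COUNT(b.id)=3
  3: ids {2} → COUNT(b.id)=1
  4: ids {5} → COUNT(b.id)=1
  5: ids {4, 6, 8} → COUNT(b.id)=3

Liam | 1 ; Jun | 3 ; Sol | 1 ; Eve | 1 ; Eve | 3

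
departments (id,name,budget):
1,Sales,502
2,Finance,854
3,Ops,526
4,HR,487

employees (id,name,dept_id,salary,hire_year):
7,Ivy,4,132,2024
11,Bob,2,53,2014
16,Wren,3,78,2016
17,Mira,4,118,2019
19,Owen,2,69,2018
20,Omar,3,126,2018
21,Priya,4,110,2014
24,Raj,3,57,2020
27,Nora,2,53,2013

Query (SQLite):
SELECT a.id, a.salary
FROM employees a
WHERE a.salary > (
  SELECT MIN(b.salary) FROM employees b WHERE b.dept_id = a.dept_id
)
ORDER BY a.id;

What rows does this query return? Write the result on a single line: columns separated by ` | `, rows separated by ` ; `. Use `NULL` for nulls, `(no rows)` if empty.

7 | 132 ; 16 | 78 ; 17 | 118 ; 19 | 69 ; 20 | 126

For each employees row a, compute MIN(salary) over rows sharing a.dept_id.
Keep row a if a.salary > that per-group MIN.
  dept_id=2: MIN(salary) = 53
  dept_id=3: MIN(salary) = 57
  dept_id=4: MIN(salary) = 110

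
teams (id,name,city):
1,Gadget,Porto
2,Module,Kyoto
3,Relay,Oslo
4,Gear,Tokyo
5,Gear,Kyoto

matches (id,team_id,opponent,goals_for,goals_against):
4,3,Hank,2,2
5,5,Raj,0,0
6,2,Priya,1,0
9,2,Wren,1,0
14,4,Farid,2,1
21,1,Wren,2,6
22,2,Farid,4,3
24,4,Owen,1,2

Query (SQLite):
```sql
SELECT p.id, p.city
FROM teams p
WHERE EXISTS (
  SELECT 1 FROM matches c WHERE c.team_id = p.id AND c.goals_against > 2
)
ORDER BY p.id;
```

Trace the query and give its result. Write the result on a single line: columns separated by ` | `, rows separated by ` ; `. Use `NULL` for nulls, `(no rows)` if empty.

1 | Porto ; 2 | Kyoto

For each teams row, check whether any matches with matching team_id has goals_against > 2.
Keep rows where that is true.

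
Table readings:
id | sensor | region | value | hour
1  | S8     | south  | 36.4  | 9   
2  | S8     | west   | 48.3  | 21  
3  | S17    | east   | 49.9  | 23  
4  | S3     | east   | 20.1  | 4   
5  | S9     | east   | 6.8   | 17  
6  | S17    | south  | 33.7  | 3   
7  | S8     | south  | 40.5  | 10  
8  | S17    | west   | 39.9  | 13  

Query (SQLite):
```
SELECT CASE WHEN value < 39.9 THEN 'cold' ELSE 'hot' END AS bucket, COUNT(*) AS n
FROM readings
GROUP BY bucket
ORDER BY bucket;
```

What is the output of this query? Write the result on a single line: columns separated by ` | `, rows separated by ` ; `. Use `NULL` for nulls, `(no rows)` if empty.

cold | 4 ; hot | 4

Bucket rows by value < 39.9 → 'cold' else 'hot'; count each bucket.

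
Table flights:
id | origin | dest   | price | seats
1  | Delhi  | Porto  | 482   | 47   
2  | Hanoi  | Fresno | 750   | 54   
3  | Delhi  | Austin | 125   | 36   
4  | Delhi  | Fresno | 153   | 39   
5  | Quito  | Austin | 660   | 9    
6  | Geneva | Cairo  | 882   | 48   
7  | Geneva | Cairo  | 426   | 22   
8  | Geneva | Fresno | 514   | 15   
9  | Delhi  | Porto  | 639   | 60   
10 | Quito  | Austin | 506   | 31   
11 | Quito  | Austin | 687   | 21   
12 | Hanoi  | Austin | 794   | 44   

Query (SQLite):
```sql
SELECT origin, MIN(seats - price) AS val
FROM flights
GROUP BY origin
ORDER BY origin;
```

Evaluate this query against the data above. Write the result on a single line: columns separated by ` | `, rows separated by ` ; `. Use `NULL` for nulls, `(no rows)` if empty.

Delhi | -579 ; Geneva | -834 ; Hanoi | -750 ; Quito | -666

For each row compute seats - price.
Group by origin; take MIN of the expression per group.
  Delhi: ids {1, 3, 4, 9} → MIN(seats - price)=-579
  Geneva: ids {6, 7, 8} → MIN(seats - price)=-834
  Hanoi: ids {2, 12} → MIN(seats - price)=-750
  Quito: ids {5, 10, 11} → MIN(seats - price)=-666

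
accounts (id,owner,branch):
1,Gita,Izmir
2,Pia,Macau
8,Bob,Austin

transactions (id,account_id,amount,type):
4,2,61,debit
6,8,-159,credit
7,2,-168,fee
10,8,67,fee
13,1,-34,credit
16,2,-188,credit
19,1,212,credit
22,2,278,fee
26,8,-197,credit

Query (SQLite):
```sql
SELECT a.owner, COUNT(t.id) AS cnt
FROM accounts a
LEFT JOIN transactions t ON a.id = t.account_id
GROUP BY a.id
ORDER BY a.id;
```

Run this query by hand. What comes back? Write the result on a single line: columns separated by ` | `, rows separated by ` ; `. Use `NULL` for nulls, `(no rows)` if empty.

Gita | 2 ; Pia | 4 ; Bob | 3

LEFT JOIN keeps every accounts row; unmatched ones get NULL for transactions columns.
Group by accounts.id and compute COUNT(t.id). COUNT(col) of an all-NULL group is 0.
  1: ids {13, 19} → COUNT(t.id)=2
  2: ids {4, 7, 16, 22} → COUNT(t.id)=4
  8: ids {6, 10, 26} → COUNT(t.id)=3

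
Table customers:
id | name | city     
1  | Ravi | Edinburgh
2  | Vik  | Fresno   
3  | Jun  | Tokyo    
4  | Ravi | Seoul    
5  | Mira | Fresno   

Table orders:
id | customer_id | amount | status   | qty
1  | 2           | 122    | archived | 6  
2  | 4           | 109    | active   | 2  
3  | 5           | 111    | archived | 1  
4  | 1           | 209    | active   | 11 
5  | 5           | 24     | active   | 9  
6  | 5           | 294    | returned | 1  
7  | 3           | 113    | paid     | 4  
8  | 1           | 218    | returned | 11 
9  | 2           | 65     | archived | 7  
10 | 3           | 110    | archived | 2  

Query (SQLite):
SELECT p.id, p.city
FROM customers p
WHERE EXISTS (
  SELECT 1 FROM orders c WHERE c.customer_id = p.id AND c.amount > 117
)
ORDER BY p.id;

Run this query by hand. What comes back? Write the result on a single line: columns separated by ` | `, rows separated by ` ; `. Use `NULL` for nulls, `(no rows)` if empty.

For each customers row, check whether any orders with matching customer_id has amount > 117.
Keep rows where that is true.

1 | Edinburgh ; 2 | Fresno ; 5 | Fresno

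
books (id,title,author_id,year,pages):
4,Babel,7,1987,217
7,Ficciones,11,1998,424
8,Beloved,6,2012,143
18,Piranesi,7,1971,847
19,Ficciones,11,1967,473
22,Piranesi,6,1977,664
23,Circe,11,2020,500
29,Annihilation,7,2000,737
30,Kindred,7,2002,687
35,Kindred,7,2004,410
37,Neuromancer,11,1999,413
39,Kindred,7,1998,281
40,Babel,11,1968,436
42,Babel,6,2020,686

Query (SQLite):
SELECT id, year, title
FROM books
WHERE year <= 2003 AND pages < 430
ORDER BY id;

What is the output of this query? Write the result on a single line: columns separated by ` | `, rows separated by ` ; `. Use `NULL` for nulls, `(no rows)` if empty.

year <= 2003: ids {4, 7, 18, 19, 22, 29, 30, 37, 39, 40}
pages < 430: ids {4, 7, 8, 35, 37, 39}
Combine with AND.

4 | 1987 | Babel ; 7 | 1998 | Ficciones ; 37 | 1999 | Neuromancer ; 39 | 1998 | Kindred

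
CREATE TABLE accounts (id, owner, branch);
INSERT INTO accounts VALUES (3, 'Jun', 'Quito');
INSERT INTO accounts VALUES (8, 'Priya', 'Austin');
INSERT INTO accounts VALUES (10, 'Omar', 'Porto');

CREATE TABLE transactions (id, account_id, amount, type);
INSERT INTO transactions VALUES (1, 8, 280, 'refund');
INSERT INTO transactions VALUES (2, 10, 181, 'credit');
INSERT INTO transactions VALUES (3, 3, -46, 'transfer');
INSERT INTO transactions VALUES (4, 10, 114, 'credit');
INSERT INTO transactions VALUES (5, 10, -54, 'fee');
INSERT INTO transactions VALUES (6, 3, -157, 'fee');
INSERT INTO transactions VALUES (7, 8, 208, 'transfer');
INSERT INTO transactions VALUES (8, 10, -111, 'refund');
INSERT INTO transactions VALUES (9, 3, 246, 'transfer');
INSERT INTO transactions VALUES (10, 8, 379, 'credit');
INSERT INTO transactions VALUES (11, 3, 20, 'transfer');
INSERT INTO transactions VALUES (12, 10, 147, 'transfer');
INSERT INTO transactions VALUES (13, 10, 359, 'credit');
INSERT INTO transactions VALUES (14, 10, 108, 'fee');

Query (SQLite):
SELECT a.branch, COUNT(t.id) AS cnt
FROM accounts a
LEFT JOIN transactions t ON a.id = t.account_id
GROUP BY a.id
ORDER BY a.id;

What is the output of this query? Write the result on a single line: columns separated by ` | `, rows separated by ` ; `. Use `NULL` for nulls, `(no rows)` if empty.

Quito | 4 ; Austin | 3 ; Porto | 7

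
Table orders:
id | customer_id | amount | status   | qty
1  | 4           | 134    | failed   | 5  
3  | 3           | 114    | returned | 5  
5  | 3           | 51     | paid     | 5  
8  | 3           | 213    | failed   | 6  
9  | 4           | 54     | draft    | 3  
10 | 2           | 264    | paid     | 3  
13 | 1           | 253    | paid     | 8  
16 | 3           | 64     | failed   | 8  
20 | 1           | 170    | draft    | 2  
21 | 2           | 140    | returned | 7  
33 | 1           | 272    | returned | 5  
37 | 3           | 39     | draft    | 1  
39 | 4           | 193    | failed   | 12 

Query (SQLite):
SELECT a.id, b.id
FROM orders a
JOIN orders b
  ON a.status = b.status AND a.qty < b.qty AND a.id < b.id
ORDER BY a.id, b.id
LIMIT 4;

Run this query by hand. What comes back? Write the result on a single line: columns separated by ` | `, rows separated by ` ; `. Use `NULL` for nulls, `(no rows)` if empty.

1 | 8 ; 1 | 16 ; 1 | 39 ; 3 | 21

Pairs (a,b) with same status, a.qty < b.qty, a.id < b.id.
status groups: draft:{9,20,37} failed:{1,8,16,39} paid:{5,10,13} returned:{3,21,33}
Ordered by (a.id, b.id); first 4.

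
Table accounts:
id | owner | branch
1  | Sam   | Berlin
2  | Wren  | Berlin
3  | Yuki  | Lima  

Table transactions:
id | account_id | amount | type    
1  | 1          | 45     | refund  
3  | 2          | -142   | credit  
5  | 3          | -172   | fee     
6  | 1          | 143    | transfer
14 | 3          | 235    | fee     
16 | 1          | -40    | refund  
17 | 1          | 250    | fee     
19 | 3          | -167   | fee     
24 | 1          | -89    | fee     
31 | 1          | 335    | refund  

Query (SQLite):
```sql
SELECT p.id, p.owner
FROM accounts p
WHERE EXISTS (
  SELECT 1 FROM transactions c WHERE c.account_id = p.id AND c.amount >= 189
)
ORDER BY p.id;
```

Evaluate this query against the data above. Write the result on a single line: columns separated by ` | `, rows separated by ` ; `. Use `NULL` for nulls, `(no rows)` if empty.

1 | Sam ; 3 | Yuki

For each accounts row, check whether any transactions with matching account_id has amount >= 189.
Keep rows where that is true.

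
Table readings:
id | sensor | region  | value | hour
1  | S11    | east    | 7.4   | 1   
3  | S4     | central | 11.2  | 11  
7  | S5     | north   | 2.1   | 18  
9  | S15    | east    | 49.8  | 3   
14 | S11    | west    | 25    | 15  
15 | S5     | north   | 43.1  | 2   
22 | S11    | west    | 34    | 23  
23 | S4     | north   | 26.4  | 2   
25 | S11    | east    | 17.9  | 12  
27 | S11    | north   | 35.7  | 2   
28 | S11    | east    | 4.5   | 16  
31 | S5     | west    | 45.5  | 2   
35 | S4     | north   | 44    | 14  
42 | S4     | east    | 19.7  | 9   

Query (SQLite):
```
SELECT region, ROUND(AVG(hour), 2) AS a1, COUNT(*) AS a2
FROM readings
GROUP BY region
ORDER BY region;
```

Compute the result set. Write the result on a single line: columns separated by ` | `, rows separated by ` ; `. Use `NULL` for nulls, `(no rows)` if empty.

Group readings by region.
Per group compute: ROUND(AVG(hour), 2), COUNT(*).
  central: ids {3} → ROUND(AVG(hour), 2)=11, COUNT(*)=1
  east: ids {1, 9, 25, 28, 42} → ROUND(AVG(hour), 2)=8.2, COUNT(*)=5
  north: ids {7, 15, 23, 27, 35} → ROUND(AVG(hour), 2)=7.6, COUNT(*)=5
  west: ids {14, 22, 31} → ROUND(AVG(hour), 2)=13.33, COUNT(*)=3

central | 11 | 1 ; east | 8.2 | 5 ; north | 7.6 | 5 ; west | 13.33 | 3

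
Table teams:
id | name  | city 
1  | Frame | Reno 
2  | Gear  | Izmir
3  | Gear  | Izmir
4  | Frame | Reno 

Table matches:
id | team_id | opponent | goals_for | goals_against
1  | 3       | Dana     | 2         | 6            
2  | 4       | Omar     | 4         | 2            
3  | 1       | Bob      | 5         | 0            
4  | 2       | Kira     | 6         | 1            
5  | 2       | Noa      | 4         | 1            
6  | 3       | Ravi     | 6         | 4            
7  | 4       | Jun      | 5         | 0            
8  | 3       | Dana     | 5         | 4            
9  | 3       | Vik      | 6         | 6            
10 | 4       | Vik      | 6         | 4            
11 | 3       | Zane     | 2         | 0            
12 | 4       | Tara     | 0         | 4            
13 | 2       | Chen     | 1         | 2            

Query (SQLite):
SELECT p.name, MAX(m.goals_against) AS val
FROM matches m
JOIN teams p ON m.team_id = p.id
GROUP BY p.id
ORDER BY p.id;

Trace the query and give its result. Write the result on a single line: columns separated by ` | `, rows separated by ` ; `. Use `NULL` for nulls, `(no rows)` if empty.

Frame | 0 ; Gear | 2 ; Gear | 6 ; Frame | 4

Join each matches row to its teams via team_id.
Group joined rows by teams.id; compute MAX(m.goals_against) per group.
  1: ids {3} → MAX(m.goals_against)=0
  2: ids {4, 5, 13} → MAX(m.goals_against)=2
  3: ids {1, 6, 8, 9, 11} → MAX(m.goals_against)=6
  4: ids {2, 7, 10, 12} → MAX(m.goals_against)=4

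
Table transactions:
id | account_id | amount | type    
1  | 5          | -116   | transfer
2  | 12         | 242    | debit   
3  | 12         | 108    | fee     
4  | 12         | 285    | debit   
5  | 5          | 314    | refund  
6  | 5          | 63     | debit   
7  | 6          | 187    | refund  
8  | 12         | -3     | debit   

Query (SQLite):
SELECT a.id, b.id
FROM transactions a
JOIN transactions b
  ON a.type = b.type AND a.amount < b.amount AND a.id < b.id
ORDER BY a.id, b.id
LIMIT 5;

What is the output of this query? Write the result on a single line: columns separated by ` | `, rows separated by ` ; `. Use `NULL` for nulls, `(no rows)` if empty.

2 | 4

Pairs (a,b) with same type, a.amount < b.amount, a.id < b.id.
type groups: debit:{2,4,6,8} fee:{3} refund:{5,7} transfer:{1}
Ordered by (a.id, b.id); first 5.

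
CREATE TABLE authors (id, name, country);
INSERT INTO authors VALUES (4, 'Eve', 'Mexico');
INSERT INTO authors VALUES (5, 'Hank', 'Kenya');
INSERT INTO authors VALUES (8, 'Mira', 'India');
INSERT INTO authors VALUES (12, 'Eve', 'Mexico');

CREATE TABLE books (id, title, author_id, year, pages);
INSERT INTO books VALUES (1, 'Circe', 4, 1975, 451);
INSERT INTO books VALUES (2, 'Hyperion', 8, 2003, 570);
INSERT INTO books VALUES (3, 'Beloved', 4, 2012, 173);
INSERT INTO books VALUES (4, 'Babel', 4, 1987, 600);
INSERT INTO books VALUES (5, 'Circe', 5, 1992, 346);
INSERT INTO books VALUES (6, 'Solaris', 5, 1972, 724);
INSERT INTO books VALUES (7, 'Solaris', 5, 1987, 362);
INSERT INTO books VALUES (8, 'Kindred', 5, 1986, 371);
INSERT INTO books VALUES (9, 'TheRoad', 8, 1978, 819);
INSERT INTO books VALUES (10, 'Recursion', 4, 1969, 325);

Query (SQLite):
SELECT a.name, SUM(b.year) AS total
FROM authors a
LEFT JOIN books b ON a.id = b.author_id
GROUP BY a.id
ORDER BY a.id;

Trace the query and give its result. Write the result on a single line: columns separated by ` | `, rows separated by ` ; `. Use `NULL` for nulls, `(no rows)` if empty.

LEFT JOIN keeps every authors row; unmatched ones get NULL for books columns.
Group by authors.id and compute SUM(b.year). SUM over an all-NULL group is NULL.
  4: ids {1, 3, 4, 10} → SUM(b.year)=7943
  5: ids {5, 6, 7, 8} → SUM(b.year)=7937
  8: ids {2, 9} → SUM(b.year)=3981
  12: ids {—} → SUM(b.year)=NULL

Eve | 7943 ; Hank | 7937 ; Mira | 3981 ; Eve | NULL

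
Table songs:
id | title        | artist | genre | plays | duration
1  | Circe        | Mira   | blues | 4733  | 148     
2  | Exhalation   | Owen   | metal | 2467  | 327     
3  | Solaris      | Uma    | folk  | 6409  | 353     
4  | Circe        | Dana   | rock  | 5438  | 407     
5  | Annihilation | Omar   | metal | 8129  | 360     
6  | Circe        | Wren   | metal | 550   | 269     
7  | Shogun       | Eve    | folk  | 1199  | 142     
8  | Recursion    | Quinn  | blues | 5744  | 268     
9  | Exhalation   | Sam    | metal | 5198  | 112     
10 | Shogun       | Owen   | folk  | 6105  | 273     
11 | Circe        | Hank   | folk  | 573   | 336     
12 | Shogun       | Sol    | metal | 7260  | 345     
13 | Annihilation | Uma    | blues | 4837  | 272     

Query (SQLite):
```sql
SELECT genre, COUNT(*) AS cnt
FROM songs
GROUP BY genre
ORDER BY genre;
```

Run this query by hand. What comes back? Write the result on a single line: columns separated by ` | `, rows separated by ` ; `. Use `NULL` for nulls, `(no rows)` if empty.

Partition songs by genre; compute COUNT(*) within each group.
  blues: ids {1, 8, 13} → COUNT(*)=3
  folk: ids {3, 7, 10, 11} → COUNT(*)=4
  metal: ids {2, 5, 6, 9, 12} → COUNT(*)=5
  rock: ids {4} → COUNT(*)=1

blues | 3 ; folk | 4 ; metal | 5 ; rock | 1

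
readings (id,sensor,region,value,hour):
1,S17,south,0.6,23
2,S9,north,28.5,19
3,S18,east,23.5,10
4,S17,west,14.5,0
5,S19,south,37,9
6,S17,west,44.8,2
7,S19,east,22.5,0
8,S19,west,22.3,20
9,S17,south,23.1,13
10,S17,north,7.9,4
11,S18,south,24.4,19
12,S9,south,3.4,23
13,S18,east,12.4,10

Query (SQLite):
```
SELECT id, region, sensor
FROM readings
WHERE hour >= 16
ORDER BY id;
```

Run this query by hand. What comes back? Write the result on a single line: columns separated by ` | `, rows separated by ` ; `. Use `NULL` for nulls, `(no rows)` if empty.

hour >= 16: ids {1, 2, 8, 11, 12}

1 | south | S17 ; 2 | north | S9 ; 8 | west | S19 ; 11 | south | S18 ; 12 | south | S9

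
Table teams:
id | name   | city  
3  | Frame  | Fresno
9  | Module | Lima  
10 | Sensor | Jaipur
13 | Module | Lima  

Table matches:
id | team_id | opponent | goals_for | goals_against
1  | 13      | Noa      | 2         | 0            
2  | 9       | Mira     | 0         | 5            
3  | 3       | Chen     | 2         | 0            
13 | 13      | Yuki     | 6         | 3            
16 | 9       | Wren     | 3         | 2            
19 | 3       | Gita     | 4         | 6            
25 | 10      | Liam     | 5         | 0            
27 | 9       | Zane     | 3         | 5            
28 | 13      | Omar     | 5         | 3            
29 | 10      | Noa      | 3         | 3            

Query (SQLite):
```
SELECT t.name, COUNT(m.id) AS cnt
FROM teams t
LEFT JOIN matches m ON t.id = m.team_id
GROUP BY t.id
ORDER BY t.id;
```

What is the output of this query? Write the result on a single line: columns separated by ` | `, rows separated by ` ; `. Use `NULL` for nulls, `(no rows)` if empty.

LEFT JOIN keeps every teams row; unmatched ones get NULL for matches columns.
Group by teams.id and compute COUNT(m.id). COUNT(col) of an all-NULL group is 0.
  3: ids {3, 19} → COUNT(m.id)=2
  9: ids {2, 16, 27} → COUNT(m.id)=3
  10: ids {25, 29} → COUNT(m.id)=2
  13: ids {1, 13, 28} → COUNT(m.id)=3

Frame | 2 ; Module | 3 ; Sensor | 2 ; Module | 3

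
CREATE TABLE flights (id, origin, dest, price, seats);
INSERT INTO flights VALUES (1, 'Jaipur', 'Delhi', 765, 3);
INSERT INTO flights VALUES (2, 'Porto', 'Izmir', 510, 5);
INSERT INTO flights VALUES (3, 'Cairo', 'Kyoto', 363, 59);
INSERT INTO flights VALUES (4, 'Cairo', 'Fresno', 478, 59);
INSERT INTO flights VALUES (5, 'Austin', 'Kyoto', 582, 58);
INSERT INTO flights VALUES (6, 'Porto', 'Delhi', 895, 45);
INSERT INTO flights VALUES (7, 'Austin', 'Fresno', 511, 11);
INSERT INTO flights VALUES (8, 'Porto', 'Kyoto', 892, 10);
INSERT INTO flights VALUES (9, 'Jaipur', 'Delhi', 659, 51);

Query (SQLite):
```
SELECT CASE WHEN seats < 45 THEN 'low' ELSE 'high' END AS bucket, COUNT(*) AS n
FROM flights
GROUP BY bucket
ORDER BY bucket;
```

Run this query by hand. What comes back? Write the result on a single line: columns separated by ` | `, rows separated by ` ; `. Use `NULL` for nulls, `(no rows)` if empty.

high | 5 ; low | 4

Bucket rows by seats < 45 → 'low' else 'high'; count each bucket.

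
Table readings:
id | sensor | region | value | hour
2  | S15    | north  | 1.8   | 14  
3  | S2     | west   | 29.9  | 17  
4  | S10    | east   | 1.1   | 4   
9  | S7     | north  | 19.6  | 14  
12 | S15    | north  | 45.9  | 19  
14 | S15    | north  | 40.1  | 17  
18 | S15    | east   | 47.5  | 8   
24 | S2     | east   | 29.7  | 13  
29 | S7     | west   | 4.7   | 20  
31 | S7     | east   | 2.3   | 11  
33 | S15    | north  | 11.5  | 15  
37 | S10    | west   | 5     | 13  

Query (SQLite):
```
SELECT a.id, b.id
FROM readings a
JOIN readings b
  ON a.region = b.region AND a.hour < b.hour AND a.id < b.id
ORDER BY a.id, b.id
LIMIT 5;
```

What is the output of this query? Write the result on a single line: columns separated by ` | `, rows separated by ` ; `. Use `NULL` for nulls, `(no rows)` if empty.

2 | 12 ; 2 | 14 ; 2 | 33 ; 3 | 29 ; 4 | 18

Pairs (a,b) with same region, a.hour < b.hour, a.id < b.id.
region groups: east:{4,18,24,31} north:{2,9,12,14,33} west:{3,29,37}
Ordered by (a.id, b.id); first 5.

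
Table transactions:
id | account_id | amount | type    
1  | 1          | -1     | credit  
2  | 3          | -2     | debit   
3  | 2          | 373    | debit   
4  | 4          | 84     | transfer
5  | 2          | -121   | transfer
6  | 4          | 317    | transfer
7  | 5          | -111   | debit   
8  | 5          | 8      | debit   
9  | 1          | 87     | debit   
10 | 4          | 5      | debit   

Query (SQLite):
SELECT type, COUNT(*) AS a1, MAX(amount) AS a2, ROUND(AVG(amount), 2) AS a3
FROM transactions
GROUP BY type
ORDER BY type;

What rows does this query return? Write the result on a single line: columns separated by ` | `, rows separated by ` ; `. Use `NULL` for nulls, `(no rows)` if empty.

credit | 1 | -1 | -1 ; debit | 6 | 373 | 60 ; transfer | 3 | 317 | 93.33

Group transactions by type.
Per group compute: COUNT(*), MAX(amount), ROUND(AVG(amount), 2).
  credit: ids {1} → COUNT(*)=1, MAX(amount)=-1, ROUND(AVG(amount), 2)=-1
  debit: ids {2, 3, 7, 8, 9, 10} → COUNT(*)=6, MAX(amount)=373, ROUND(AVG(amount), 2)=60
  transfer: ids {4, 5, 6} → COUNT(*)=3, MAX(amount)=317, ROUND(AVG(amount), 2)=93.33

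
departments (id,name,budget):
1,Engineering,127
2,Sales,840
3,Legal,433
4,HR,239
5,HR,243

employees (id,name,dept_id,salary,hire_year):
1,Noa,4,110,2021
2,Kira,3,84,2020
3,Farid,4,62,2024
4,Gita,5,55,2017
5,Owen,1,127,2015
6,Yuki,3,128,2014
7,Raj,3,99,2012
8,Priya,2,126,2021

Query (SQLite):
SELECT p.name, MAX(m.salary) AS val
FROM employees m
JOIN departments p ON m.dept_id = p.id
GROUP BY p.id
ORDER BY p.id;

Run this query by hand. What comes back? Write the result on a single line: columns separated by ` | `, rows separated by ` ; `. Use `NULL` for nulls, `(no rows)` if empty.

Engineering | 127 ; Sales | 126 ; Legal | 128 ; HR | 110 ; HR | 55

Join each employees row to its departments via dept_id.
Group joined rows by departments.id; compute MAX(m.salary) per group.
  1: ids {5} → MAX(m.salary)=127
  2: ids {8} → MAX(m.salary)=126
  3: ids {2, 6, 7} → MAX(m.salary)=128
  4: ids {1, 3} → MAX(m.salary)=110
  5: ids {4} → MAX(m.salary)=55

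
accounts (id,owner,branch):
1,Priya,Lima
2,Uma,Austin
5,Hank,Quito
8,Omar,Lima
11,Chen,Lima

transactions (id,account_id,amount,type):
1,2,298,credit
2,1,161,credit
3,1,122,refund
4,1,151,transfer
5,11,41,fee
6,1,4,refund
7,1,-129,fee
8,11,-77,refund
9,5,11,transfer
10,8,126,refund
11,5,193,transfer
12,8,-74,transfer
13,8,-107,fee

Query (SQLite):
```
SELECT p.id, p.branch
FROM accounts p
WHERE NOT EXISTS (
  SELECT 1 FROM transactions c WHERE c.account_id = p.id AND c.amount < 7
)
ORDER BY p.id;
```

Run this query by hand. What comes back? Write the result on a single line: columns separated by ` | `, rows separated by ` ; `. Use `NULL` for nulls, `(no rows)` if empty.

2 | Austin ; 5 | Quito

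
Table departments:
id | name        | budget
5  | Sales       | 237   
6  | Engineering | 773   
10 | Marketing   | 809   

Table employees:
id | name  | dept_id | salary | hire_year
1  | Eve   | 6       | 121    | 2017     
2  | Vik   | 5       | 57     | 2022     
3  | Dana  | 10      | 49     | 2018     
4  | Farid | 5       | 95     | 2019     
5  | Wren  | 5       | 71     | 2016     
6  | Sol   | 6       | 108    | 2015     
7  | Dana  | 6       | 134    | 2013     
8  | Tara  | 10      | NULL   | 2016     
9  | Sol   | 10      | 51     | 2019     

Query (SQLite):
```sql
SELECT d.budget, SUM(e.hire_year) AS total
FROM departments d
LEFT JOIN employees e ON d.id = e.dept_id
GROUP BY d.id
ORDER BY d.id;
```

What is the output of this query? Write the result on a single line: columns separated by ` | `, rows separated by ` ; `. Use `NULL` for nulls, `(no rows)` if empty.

237 | 6057 ; 773 | 6045 ; 809 | 6053

LEFT JOIN keeps every departments row; unmatched ones get NULL for employees columns.
Group by departments.id and compute SUM(e.hire_year). SUM over an all-NULL group is NULL.
  5: ids {2, 4, 5} → SUM(e.hire_year)=6057
  6: ids {1, 6, 7} → SUM(e.hire_year)=6045
  10: ids {3, 8, 9} → SUM(e.hire_year)=6053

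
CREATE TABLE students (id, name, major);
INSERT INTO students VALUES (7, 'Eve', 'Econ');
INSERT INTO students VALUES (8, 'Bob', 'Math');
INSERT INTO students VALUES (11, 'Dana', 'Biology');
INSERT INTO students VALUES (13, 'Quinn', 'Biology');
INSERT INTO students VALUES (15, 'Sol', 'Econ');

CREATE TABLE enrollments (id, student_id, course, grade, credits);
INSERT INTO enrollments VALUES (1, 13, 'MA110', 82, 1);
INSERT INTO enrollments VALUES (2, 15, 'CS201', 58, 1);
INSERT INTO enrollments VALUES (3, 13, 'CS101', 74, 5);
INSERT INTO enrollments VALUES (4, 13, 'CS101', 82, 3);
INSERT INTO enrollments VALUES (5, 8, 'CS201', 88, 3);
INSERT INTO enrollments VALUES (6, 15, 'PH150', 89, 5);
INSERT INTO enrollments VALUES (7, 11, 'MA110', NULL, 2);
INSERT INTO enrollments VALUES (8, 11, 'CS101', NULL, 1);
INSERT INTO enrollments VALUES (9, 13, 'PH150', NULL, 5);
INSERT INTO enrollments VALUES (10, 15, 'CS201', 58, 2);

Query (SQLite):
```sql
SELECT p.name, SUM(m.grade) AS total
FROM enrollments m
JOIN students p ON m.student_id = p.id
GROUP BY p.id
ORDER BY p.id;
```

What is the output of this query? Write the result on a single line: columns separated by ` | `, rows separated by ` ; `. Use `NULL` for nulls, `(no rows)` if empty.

Join each enrollments row to its students via student_id.
Group joined rows by students.id; compute SUM(m.grade) per group.
  8: ids {5} → SUM(m.grade)=88
  11: ids {7, 8} → SUM(m.grade)=NULL
  13: ids {1, 3, 4, 9} → SUM(m.grade)=238
  15: ids {2, 6, 10} → SUM(m.grade)=205

Bob | 88 ; Dana | NULL ; Quinn | 238 ; Sol | 205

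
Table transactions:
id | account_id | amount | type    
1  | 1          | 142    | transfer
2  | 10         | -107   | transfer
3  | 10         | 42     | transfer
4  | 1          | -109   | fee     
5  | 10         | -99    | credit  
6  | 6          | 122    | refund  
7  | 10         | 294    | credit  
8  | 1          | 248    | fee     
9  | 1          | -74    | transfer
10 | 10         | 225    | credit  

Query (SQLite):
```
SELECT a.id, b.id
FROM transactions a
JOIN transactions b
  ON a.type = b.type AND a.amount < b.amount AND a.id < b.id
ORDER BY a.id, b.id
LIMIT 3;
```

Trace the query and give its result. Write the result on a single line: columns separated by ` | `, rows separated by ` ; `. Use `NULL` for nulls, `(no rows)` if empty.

Pairs (a,b) with same type, a.amount < b.amount, a.id < b.id.
type groups: credit:{5,7,10} fee:{4,8} refund:{6} transfer:{1,2,3,9}
Ordered by (a.id, b.id); first 3.

2 | 3 ; 2 | 9 ; 4 | 8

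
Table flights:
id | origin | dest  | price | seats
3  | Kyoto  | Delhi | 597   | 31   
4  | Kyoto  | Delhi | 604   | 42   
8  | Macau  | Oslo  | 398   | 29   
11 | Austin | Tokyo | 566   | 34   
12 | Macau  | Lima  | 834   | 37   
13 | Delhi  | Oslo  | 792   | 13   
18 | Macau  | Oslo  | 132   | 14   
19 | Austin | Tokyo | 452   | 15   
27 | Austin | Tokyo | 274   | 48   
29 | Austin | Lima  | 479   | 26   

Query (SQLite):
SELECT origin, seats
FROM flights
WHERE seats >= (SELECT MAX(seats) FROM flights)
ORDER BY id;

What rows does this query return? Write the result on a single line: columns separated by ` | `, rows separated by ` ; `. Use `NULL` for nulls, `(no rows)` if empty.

Austin | 48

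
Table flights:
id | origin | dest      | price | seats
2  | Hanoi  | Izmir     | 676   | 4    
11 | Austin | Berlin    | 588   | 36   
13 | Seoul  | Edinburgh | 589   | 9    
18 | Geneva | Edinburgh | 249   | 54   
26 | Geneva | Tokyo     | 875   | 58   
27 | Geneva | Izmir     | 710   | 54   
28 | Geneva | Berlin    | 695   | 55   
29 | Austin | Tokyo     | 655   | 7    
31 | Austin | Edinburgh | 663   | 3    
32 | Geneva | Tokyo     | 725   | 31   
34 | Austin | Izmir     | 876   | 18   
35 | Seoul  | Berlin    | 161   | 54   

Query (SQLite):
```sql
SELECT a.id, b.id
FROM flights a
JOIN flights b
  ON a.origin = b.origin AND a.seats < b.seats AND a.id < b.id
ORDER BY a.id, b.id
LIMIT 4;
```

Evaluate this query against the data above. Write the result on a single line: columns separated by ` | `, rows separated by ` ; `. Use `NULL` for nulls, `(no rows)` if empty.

13 | 35 ; 18 | 26 ; 18 | 28 ; 27 | 28

Pairs (a,b) with same origin, a.seats < b.seats, a.id < b.id.
origin groups: Austin:{11,29,31,34} Geneva:{18,26,27,28,32} Hanoi:{2} Seoul:{13,35}
Ordered by (a.id, b.id); first 4.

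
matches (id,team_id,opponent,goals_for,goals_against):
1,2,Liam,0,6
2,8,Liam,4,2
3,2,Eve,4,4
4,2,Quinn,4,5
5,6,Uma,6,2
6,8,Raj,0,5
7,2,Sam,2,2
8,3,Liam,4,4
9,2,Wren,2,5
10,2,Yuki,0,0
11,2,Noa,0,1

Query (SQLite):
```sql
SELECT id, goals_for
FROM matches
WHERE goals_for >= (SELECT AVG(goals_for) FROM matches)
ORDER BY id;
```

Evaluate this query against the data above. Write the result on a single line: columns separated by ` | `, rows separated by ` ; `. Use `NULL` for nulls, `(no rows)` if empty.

2 | 4 ; 3 | 4 ; 4 | 4 ; 5 | 6 ; 8 | 4

Scalar subquery: AVG(goals_for) over all matches rows = 2.363636 (≈; comparison uses full precision).
Keep rows where goals_for >= that value.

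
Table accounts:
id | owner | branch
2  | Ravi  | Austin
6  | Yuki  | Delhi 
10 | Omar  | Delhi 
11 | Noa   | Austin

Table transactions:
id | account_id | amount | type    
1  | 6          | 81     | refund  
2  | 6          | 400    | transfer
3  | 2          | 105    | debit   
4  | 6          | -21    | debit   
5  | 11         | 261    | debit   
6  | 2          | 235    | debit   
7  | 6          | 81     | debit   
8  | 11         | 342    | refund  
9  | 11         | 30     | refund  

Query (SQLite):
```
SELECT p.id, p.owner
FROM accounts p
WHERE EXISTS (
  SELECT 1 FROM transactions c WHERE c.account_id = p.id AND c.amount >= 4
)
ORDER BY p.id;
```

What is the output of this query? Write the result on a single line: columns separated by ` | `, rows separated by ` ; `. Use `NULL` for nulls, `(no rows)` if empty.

2 | Ravi ; 6 | Yuki ; 11 | Noa

For each accounts row, check whether any transactions with matching account_id has amount >= 4.
Keep rows where that is true.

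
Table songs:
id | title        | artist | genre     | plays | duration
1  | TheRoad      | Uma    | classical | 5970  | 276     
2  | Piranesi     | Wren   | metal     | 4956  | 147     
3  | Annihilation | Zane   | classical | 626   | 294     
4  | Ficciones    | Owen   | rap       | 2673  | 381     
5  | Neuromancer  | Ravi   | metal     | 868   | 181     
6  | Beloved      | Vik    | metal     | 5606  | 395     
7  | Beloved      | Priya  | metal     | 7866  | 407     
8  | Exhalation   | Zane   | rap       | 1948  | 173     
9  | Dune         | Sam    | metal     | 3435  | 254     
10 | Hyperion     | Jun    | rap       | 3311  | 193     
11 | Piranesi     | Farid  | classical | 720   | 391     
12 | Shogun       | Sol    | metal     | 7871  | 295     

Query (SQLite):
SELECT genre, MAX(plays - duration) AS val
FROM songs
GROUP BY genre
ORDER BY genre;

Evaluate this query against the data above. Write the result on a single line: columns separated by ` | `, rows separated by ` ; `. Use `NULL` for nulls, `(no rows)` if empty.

For each row compute plays - duration.
Group by genre; take MAX of the expression per group.
  classical: ids {1, 3, 11} → MAX(plays - duration)=5694
  metal: ids {2, 5, 6, 7, 9, 12} → MAX(plays - duration)=7576
  rap: ids {4, 8, 10} → MAX(plays - duration)=3118

classical | 5694 ; metal | 7576 ; rap | 3118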